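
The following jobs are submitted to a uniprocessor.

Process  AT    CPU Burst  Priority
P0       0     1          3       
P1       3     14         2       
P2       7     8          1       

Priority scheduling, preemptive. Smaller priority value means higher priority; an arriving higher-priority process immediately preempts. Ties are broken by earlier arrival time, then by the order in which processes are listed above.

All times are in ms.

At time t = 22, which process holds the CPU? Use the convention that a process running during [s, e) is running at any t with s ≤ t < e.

Schedule: | P0 0-1 | idle 1-3 | P1 3-7 | P2 7-15 | P1 15-25 |
Completion: P0=1  P1=25  P2=15

P1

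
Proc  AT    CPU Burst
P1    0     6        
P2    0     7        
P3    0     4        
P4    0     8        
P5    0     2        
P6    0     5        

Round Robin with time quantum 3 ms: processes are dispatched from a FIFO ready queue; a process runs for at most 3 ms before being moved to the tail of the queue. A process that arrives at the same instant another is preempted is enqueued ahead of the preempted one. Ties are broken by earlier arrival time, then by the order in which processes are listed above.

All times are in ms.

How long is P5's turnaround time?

Schedule: | P1 0-3 | P2 3-6 | P3 6-9 | P4 9-12 | P5 12-14 | P6 14-17 | P1 17-20 | P2 20-23 | P3 23-24 | P4 24-27 | P6 27-29 | P2 29-30 | P4 30-32 |
Completion: P1=20  P2=30  P3=24  P4=32  P5=14  P6=29
Turnaround (C−A): P1=20  P2=30  P3=24  P4=32  P5=14  P6=29
Turnaround(P5) = completion − arrival = 14 − 0 = 14

14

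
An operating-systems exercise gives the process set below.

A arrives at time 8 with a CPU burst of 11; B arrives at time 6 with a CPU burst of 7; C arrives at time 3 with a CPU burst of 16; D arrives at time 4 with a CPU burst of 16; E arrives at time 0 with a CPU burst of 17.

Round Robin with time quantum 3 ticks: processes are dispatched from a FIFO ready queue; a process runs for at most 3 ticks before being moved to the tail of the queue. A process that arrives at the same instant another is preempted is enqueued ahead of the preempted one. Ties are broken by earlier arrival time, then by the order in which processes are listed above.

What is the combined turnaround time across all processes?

Gantt: | E 0-3 | C 3-6 | E 6-9 | D 9-12 | B 12-15 | C 15-18 | A 18-21 | E 21-24 | D 24-27 | B 27-30 | C 30-33 | A 33-36 | E 36-39 | D 39-42 | B 42-43 | C 43-46 | A 46-49 | E 49-52 | D 52-55 | C 55-58 | A 58-60 | E 60-62 | D 62-65 | C 65-66 | D 66-67 |
Completion: A=60  B=43  C=66  D=67  E=62
Turnaround (C−A): A=52  B=37  C=63  D=63  E=62
Turnaround = completion − arrival: A=52, B=37, C=63, D=63, E=62
Total turnaround = 52 + 37 + 63 + 63 + 62 = 277

277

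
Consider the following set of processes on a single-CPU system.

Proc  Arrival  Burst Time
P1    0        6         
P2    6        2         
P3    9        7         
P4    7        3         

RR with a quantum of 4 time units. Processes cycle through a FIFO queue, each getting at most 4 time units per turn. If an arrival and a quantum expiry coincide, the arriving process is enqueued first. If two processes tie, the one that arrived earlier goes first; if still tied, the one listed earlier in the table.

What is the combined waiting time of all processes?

Gantt: | P1 0-6 | P2 6-8 | P4 8-11 | P3 11-18 |
Completion: P1=6  P2=8  P3=18  P4=11
Turnaround (C−A): P1=6  P2=2  P3=9  P4=4
Waiting = turnaround − burst: P1=0, P2=0, P3=2, P4=1
Total waiting = 0 + 0 + 2 + 1 = 3

3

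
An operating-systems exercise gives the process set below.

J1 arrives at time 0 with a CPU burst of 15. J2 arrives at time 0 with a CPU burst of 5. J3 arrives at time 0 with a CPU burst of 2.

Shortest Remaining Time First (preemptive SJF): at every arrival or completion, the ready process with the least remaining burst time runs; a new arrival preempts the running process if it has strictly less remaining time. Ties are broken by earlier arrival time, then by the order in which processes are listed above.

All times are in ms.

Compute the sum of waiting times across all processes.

9

Schedule: | J3 0-2 | J2 2-7 | J1 7-22 |
Completion: J1=22  J2=7  J3=2
Waiting = turnaround − burst: J1=7, J2=2, J3=0
Total waiting = 7 + 2 + 0 = 9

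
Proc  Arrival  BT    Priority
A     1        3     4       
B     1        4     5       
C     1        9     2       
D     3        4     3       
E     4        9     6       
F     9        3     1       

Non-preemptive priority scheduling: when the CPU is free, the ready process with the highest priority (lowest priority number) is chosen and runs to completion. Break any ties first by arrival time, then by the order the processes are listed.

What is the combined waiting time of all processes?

Schedule: | idle 0-1 | C 1-10 | F 10-13 | D 13-17 | A 17-20 | B 20-24 | E 24-33 |
Completion: A=20  B=24  C=10  D=17  E=33  F=13
Turnaround (C−A): A=19  B=23  C=9  D=14  E=29  F=4
Waiting = turnaround − burst: A=16, B=19, C=0, D=10, E=20, F=1
Total waiting = 16 + 19 + 0 + 10 + 20 + 1 = 66

66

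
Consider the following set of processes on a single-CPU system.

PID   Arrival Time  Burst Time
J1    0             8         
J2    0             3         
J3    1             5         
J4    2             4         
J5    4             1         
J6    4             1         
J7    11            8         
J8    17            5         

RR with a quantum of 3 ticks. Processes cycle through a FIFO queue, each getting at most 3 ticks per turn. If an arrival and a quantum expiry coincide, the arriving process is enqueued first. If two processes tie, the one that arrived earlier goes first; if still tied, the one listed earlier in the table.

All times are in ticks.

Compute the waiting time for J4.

17

Schedule: | J1 0-3 | J2 3-6 | J3 6-9 | J4 9-12 | J1 12-15 | J5 15-16 | J6 16-17 | J3 17-19 | J7 19-22 | J4 22-23 | J1 23-25 | J8 25-28 | J7 28-31 | J8 31-33 | J7 33-35 |
Completion: J1=25  J2=6  J3=19  J4=23  J5=16  J6=17  J7=35  J8=33
Turnaround (C−A): J1=25  J2=6  J3=18  J4=21  J5=12  J6=13  J7=24  J8=16
Waiting(J4) = turnaround − burst = 21 − 4 = 17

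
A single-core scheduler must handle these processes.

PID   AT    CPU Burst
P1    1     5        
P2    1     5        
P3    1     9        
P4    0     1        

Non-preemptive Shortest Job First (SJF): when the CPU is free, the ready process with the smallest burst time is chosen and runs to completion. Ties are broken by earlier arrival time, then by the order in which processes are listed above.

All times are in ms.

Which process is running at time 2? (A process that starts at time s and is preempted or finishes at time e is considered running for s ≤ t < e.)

Timeline: | P4 0-1 | P1 1-6 | P2 6-11 | P3 11-20 |
Completion: P1=6  P2=11  P3=20  P4=1
Turnaround (C−A): P1=5  P2=10  P3=19  P4=1

P1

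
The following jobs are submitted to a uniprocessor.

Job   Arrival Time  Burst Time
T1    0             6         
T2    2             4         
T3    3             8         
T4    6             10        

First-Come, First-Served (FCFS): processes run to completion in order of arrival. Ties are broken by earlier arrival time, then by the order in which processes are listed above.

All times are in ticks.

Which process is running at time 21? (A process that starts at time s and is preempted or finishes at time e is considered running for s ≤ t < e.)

Gantt: | T1 0-6 | T2 6-10 | T3 10-18 | T4 18-28 |
Completion: T1=6  T2=10  T3=18  T4=28
Turnaround (C−A): T1=6  T2=8  T3=15  T4=22

T4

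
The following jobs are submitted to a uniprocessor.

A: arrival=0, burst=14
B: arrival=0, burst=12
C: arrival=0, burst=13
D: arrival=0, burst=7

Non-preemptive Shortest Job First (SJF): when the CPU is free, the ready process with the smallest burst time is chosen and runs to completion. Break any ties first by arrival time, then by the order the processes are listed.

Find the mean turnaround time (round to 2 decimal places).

Gantt: | D 0-7 | B 7-19 | C 19-32 | A 32-46 |
Completion: A=46  B=19  C=32  D=7
Turnaround (C−A): A=46  B=19  C=32  D=7
Turnaround times: A=46, B=19, C=32, D=7
Average turnaround = (46+19+32+7) / 4 = 104/4 = 26.00

26.00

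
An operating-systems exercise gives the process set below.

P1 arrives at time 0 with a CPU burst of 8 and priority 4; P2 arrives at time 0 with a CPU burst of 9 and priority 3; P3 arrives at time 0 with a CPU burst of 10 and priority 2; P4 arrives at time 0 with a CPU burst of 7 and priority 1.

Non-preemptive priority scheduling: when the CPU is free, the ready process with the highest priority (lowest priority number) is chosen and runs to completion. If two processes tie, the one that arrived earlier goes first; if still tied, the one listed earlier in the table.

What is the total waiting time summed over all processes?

Gantt: | P4 0-7 | P3 7-17 | P2 17-26 | P1 26-34 |
Completion: P1=34  P2=26  P3=17  P4=7
Turnaround (C−A): P1=34  P2=26  P3=17  P4=7
Waiting = turnaround − burst: P1=26, P2=17, P3=7, P4=0
Total waiting = 26 + 17 + 7 + 0 = 50

50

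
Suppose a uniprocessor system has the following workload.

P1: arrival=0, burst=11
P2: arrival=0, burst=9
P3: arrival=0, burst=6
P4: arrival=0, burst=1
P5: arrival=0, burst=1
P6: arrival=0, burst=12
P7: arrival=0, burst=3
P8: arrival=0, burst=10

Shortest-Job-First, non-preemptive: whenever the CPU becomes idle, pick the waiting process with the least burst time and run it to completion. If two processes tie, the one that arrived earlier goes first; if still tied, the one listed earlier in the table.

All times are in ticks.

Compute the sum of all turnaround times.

163

Gantt: | P4 0-1 | P5 1-2 | P7 2-5 | P3 5-11 | P2 11-20 | P8 20-30 | P1 30-41 | P6 41-53 |
Completion: P1=41  P2=20  P3=11  P4=1  P5=2  P6=53  P7=5  P8=30
Turnaround (C−A): P1=41  P2=20  P3=11  P4=1  P5=2  P6=53  P7=5  P8=30
Turnaround = completion − arrival: P1=41, P2=20, P3=11, P4=1, P5=2, P6=53, P7=5, P8=30
Total turnaround = 41 + 20 + 11 + 1 + 2 + 53 + 5 + 30 = 163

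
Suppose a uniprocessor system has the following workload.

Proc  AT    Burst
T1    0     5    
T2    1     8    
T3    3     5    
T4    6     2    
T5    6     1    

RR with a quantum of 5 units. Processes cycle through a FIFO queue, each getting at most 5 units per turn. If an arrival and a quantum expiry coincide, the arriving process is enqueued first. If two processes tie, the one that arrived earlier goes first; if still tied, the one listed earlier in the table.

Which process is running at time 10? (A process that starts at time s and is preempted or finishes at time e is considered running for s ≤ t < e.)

T3

Timeline: | T1 0-5 | T2 5-10 | T3 10-15 | T4 15-17 | T5 17-18 | T2 18-21 |
Completion: T1=5  T2=21  T3=15  T4=17  T5=18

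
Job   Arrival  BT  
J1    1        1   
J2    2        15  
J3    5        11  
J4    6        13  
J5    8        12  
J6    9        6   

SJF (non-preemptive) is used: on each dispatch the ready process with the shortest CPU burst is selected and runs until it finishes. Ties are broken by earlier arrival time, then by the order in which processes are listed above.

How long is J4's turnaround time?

53

Schedule: | idle 0-1 | J1 1-2 | J2 2-17 | J6 17-23 | J3 23-34 | J5 34-46 | J4 46-59 |
Completion: J1=2  J2=17  J3=34  J4=59  J5=46  J6=23
Turnaround (C−A): J1=1  J2=15  J3=29  J4=53  J5=38  J6=14
Turnaround(J4) = completion − arrival = 59 − 6 = 53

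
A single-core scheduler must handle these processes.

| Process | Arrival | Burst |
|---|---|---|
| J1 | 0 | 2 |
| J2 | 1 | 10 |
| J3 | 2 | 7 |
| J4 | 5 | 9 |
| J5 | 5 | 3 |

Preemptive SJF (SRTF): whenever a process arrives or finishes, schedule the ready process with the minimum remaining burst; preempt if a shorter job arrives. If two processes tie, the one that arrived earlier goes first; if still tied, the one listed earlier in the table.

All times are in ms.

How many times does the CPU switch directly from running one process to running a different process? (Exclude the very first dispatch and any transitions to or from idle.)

Gantt: | J1 0-2 | J3 2-5 | J5 5-8 | J3 8-12 | J4 12-21 | J2 21-31 |
Completion: J1=2  J2=31  J3=12  J4=21  J5=8

5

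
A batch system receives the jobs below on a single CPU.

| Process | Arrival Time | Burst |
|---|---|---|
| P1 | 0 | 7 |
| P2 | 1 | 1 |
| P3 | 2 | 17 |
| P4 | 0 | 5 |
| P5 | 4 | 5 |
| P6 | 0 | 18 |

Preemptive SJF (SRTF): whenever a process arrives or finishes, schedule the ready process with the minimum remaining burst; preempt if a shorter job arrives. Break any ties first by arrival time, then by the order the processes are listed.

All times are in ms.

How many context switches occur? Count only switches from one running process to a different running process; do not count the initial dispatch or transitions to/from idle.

6

Gantt: | P4 0-1 | P2 1-2 | P4 2-6 | P5 6-11 | P1 11-18 | P3 18-35 | P6 35-53 |
Completion: P1=18  P2=2  P3=35  P4=6  P5=11  P6=53
Turnaround (C−A): P1=18  P2=1  P3=33  P4=6  P5=7  P6=53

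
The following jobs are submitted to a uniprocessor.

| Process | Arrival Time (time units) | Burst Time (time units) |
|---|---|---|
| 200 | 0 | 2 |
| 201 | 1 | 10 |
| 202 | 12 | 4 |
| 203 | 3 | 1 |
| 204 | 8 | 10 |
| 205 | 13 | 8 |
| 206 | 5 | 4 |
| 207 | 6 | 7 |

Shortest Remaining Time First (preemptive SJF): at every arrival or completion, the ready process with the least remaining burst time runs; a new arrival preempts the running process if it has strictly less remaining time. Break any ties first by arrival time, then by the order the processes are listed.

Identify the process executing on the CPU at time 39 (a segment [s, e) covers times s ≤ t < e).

Schedule: | 200 0-2 | 201 2-3 | 203 3-4 | 201 4-5 | 206 5-9 | 207 9-16 | 202 16-20 | 201 20-28 | 205 28-36 | 204 36-46 |
Completion: 200=2  201=28  202=20  203=4  204=46  205=36  206=9  207=16
Turnaround (C−A): 200=2  201=27  202=8  203=1  204=38  205=23  206=4  207=10

204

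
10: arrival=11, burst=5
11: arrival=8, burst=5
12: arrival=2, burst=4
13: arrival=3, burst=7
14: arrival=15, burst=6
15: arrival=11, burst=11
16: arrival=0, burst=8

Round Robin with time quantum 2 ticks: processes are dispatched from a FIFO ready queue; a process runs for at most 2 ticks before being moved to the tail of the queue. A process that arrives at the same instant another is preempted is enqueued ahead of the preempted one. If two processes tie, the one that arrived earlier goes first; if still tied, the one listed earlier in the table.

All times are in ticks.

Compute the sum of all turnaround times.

175

Timeline: | 16 0-2 | 12 2-4 | 16 4-6 | 13 6-8 | 12 8-10 | 16 10-12 | 11 12-14 | 13 14-16 | 10 16-18 | 15 18-20 | 16 20-22 | 11 22-24 | 14 24-26 | 13 26-28 | 10 28-30 | 15 30-32 | 11 32-33 | 14 33-35 | 13 35-36 | 10 36-37 | 15 37-39 | 14 39-41 | 15 41-46 |
Completion: 10=37  11=33  12=10  13=36  14=41  15=46  16=22
Turnaround (C−A): 10=26  11=25  12=8  13=33  14=26  15=35  16=22
Turnaround = completion − arrival: 10=26, 11=25, 12=8, 13=33, 14=26, 15=35, 16=22
Total turnaround = 26 + 25 + 8 + 33 + 26 + 35 + 22 = 175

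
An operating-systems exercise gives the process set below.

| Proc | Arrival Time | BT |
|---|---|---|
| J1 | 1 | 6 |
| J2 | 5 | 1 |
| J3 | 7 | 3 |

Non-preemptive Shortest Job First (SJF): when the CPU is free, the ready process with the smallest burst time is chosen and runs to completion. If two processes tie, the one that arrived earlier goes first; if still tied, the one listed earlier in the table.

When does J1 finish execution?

7

Timeline: | idle 0-1 | J1 1-7 | J2 7-8 | J3 8-11 |
Completion: J1=7  J2=8  J3=11
Turnaround (C−A): J1=6  J2=3  J3=4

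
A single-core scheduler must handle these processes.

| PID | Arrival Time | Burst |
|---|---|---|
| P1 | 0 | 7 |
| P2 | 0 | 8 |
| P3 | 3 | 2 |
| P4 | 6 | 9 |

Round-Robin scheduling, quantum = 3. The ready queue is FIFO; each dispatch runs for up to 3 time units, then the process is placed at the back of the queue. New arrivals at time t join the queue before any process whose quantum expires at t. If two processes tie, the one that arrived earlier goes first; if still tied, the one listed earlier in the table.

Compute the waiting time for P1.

Schedule: | P1 0-3 | P2 3-6 | P3 6-8 | P1 8-11 | P4 11-14 | P2 14-17 | P1 17-18 | P4 18-21 | P2 21-23 | P4 23-26 |
Completion: P1=18  P2=23  P3=8  P4=26
Turnaround (C−A): P1=18  P2=23  P3=5  P4=20
Waiting(P1) = turnaround − burst = 18 − 7 = 11

11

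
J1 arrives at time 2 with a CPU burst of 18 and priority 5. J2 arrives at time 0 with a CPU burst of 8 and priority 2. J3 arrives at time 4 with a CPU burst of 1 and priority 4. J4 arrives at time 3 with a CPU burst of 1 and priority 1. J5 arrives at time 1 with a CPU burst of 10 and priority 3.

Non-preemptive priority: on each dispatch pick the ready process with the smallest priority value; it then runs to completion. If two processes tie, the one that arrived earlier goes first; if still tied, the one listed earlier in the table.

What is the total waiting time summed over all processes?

Gantt: | J2 0-8 | J4 8-9 | J5 9-19 | J3 19-20 | J1 20-38 |
Completion: J1=38  J2=8  J3=20  J4=9  J5=19
Turnaround (C−A): J1=36  J2=8  J3=16  J4=6  J5=18
Waiting = turnaround − burst: J1=18, J2=0, J3=15, J4=5, J5=8
Total waiting = 18 + 0 + 15 + 5 + 8 = 46

46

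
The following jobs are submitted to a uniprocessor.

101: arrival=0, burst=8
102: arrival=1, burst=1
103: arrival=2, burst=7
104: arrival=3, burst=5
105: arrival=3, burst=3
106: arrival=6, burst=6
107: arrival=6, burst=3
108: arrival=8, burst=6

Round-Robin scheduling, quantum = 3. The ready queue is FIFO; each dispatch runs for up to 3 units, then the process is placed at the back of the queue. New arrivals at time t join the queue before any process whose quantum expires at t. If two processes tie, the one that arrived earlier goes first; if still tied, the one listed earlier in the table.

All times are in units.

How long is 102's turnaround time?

Timeline: | 101 0-3 | 102 3-4 | 103 4-7 | 104 7-10 | 105 10-13 | 101 13-16 | 106 16-19 | 107 19-22 | 103 22-25 | 108 25-28 | 104 28-30 | 101 30-32 | 106 32-35 | 103 35-36 | 108 36-39 |
Completion: 101=32  102=4  103=36  104=30  105=13  106=35  107=22  108=39
Turnaround (C−A): 101=32  102=3  103=34  104=27  105=10  106=29  107=16  108=31
Turnaround(102) = completion − arrival = 4 − 1 = 3

3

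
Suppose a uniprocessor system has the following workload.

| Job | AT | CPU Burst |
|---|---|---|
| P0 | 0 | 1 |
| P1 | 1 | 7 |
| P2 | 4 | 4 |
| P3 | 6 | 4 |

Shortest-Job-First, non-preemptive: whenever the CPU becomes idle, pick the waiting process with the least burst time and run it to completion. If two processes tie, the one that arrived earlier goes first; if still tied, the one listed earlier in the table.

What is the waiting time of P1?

Schedule: | P0 0-1 | P1 1-8 | P2 8-12 | P3 12-16 |
Completion: P0=1  P1=8  P2=12  P3=16
Waiting(P1) = turnaround − burst = 7 − 7 = 0

0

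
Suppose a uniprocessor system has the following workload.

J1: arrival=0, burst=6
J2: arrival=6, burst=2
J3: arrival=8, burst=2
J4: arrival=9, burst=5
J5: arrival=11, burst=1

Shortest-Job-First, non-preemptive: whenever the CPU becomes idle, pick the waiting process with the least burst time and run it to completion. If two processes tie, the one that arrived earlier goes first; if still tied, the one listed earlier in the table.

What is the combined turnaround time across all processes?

21

Timeline: | J1 0-6 | J2 6-8 | J3 8-10 | J4 10-15 | J5 15-16 |
Completion: J1=6  J2=8  J3=10  J4=15  J5=16
Turnaround (C−A): J1=6  J2=2  J3=2  J4=6  J5=5
Turnaround = completion − arrival: J1=6, J2=2, J3=2, J4=6, J5=5
Total turnaround = 6 + 2 + 2 + 6 + 5 = 21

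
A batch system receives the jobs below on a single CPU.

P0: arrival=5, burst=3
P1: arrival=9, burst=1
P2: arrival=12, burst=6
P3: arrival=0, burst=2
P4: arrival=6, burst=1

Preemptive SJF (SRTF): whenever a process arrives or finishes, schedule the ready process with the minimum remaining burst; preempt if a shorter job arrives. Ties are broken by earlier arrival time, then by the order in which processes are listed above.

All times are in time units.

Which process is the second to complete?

P4

Schedule: | P3 0-2 | idle 2-5 | P0 5-6 | P4 6-7 | P0 7-9 | P1 9-10 | idle 10-12 | P2 12-18 |
Completion: P0=9  P1=10  P2=18  P3=2  P4=7
Turnaround (C−A): P0=4  P1=1  P2=6  P3=2  P4=1
Finish order: P3 → P4 → P0 → P1 → P2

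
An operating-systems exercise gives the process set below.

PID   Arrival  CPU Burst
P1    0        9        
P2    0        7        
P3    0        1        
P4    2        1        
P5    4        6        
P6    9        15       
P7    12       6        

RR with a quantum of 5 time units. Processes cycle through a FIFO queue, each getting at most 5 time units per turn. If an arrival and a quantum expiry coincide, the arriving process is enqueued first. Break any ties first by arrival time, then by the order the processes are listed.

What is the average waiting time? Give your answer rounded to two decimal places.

Timeline: | P1 0-5 | P2 5-10 | P3 10-11 | P4 11-12 | P5 12-17 | P1 17-21 | P6 21-26 | P2 26-28 | P7 28-33 | P5 33-34 | P6 34-39 | P7 39-40 | P6 40-45 |
Completion: P1=21  P2=28  P3=11  P4=12  P5=34  P6=45  P7=40
Turnaround (C−A): P1=21  P2=28  P3=11  P4=10  P5=30  P6=36  P7=28
Waiting times: P1=12, P2=21, P3=10, P4=9, P5=24, P6=21, P7=22
Average waiting = (12+21+10+9+24+21+22) / 7 = 119/7 = 17.00

17.00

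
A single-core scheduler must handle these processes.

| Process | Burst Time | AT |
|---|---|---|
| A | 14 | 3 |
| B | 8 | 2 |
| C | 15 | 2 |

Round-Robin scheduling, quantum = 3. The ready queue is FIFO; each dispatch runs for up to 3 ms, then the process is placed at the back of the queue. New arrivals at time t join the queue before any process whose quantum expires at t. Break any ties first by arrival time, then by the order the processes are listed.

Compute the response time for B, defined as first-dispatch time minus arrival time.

0

Gantt: | idle 0-2 | B 2-5 | C 5-8 | A 8-11 | B 11-14 | C 14-17 | A 17-20 | B 20-22 | C 22-25 | A 25-28 | C 28-31 | A 31-34 | C 34-37 | A 37-39 |
Completion: A=39  B=22  C=37
Turnaround (C−A): A=36  B=20  C=35
Response(B) = first start − arrival = 2 − 2 = 0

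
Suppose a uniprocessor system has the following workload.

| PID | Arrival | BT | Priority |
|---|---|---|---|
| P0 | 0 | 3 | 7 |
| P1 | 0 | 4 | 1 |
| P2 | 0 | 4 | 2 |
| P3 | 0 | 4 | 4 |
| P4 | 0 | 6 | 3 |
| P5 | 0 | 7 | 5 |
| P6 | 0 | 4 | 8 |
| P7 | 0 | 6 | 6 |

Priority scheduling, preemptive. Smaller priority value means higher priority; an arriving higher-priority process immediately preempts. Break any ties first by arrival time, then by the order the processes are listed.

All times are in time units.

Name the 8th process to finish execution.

Gantt: | P1 0-4 | P2 4-8 | P4 8-14 | P3 14-18 | P5 18-25 | P7 25-31 | P0 31-34 | P6 34-38 |
Completion: P0=34  P1=4  P2=8  P3=18  P4=14  P5=25  P6=38  P7=31
Turnaround (C−A): P0=34  P1=4  P2=8  P3=18  P4=14  P5=25  P6=38  P7=31
Finish order: P1 → P2 → P4 → P3 → P5 → P7 → P0 → P6

P6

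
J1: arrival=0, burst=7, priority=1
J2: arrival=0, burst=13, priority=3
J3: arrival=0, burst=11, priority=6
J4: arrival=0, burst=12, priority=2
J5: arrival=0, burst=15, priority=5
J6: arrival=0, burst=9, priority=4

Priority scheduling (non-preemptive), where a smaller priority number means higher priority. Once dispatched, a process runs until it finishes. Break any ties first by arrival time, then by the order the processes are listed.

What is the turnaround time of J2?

32

Gantt: | J1 0-7 | J4 7-19 | J2 19-32 | J6 32-41 | J5 41-56 | J3 56-67 |
Completion: J1=7  J2=32  J3=67  J4=19  J5=56  J6=41
Turnaround(J2) = completion − arrival = 32 − 0 = 32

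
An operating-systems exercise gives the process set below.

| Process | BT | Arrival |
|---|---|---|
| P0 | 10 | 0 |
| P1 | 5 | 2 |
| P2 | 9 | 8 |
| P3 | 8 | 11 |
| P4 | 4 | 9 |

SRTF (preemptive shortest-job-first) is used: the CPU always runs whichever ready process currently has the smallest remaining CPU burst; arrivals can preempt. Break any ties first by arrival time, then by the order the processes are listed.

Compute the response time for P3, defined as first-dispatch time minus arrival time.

8

Schedule: | P0 0-2 | P1 2-7 | P0 7-9 | P4 9-13 | P0 13-19 | P3 19-27 | P2 27-36 |
Completion: P0=19  P1=7  P2=36  P3=27  P4=13
Turnaround (C−A): P0=19  P1=5  P2=28  P3=16  P4=4
Response(P3) = first start − arrival = 19 − 11 = 8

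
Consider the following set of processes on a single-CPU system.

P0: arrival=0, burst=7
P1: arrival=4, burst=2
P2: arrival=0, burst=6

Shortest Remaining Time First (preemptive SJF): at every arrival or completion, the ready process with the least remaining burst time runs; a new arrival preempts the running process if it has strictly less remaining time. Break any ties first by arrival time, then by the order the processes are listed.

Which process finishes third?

Timeline: | P2 0-6 | P1 6-8 | P0 8-15 |
Completion: P0=15  P1=8  P2=6
Finish order: P2 → P1 → P0

P0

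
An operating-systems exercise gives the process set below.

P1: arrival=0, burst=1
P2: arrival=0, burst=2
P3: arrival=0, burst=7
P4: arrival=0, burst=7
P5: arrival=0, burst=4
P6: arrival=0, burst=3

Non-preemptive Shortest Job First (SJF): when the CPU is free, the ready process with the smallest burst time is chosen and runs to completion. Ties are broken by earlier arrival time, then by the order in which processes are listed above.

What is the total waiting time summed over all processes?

37

Gantt: | P1 0-1 | P2 1-3 | P6 3-6 | P5 6-10 | P3 10-17 | P4 17-24 |
Completion: P1=1  P2=3  P3=17  P4=24  P5=10  P6=6
Turnaround (C−A): P1=1  P2=3  P3=17  P4=24  P5=10  P6=6
Waiting = turnaround − burst: P1=0, P2=1, P3=10, P4=17, P5=6, P6=3
Total waiting = 0 + 1 + 10 + 17 + 6 + 3 = 37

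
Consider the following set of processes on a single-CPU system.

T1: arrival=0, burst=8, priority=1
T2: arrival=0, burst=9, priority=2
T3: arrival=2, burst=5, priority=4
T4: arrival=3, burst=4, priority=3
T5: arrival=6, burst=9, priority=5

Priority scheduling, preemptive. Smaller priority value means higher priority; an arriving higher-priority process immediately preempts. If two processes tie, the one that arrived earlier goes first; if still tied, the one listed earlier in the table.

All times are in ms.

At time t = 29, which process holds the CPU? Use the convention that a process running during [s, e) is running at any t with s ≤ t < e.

Schedule: | T1 0-8 | T2 8-17 | T4 17-21 | T3 21-26 | T5 26-35 |
Completion: T1=8  T2=17  T3=26  T4=21  T5=35
Turnaround (C−A): T1=8  T2=17  T3=24  T4=18  T5=29

T5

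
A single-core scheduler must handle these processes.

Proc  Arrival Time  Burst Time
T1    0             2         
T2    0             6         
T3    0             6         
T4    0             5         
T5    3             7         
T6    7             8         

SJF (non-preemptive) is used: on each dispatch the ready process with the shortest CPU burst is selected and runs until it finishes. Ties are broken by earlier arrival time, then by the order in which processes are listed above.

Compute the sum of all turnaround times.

91

Schedule: | T1 0-2 | T4 2-7 | T2 7-13 | T3 13-19 | T5 19-26 | T6 26-34 |
Completion: T1=2  T2=13  T3=19  T4=7  T5=26  T6=34
Turnaround (C−A): T1=2  T2=13  T3=19  T4=7  T5=23  T6=27
Turnaround = completion − arrival: T1=2, T2=13, T3=19, T4=7, T5=23, T6=27
Total turnaround = 2 + 13 + 19 + 7 + 23 + 27 = 91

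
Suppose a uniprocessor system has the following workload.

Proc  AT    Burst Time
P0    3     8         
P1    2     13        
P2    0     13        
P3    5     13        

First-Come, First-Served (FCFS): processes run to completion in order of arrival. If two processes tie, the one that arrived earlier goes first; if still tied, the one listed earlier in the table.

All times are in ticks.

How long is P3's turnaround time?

Schedule: | P2 0-13 | P1 13-26 | P0 26-34 | P3 34-47 |
Completion: P0=34  P1=26  P2=13  P3=47
Turnaround(P3) = completion − arrival = 47 − 5 = 42

42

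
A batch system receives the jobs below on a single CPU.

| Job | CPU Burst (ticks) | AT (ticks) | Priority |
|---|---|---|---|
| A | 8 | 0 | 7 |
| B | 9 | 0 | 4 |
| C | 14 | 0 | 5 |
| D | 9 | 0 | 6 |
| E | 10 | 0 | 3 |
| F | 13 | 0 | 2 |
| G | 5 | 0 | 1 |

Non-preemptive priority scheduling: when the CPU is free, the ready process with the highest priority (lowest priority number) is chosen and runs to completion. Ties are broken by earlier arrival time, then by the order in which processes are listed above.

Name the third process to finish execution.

Timeline: | G 0-5 | F 5-18 | E 18-28 | B 28-37 | C 37-51 | D 51-60 | A 60-68 |
Completion: A=68  B=37  C=51  D=60  E=28  F=18  G=5
Turnaround (C−A): A=68  B=37  C=51  D=60  E=28  F=18  G=5
Finish order: G → F → E → B → C → D → A

E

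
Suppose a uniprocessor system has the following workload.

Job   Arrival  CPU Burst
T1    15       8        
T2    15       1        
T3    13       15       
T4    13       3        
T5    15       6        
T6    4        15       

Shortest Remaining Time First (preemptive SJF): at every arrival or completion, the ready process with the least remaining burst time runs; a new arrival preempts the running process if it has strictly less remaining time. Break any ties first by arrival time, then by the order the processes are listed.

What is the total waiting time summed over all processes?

Timeline: | idle 0-4 | T6 4-13 | T4 13-16 | T2 16-17 | T6 17-23 | T5 23-29 | T1 29-37 | T3 37-52 |
Completion: T1=37  T2=17  T3=52  T4=16  T5=29  T6=23
Turnaround (C−A): T1=22  T2=2  T3=39  T4=3  T5=14  T6=19
Waiting = turnaround − burst: T1=14, T2=1, T3=24, T4=0, T5=8, T6=4
Total waiting = 14 + 1 + 24 + 0 + 8 + 4 = 51

51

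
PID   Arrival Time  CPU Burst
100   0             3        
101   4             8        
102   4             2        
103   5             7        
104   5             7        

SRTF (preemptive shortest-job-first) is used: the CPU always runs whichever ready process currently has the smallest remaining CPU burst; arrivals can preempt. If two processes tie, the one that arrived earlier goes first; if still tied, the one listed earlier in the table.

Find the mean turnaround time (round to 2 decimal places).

10.40

Timeline: | 100 0-3 | idle 3-4 | 102 4-6 | 103 6-13 | 104 13-20 | 101 20-28 |
Completion: 100=3  101=28  102=6  103=13  104=20
Turnaround (C−A): 100=3  101=24  102=2  103=8  104=15
Turnaround times: 100=3, 101=24, 102=2, 103=8, 104=15
Average turnaround = (3+24+2+8+15) / 5 = 52/5 = 10.40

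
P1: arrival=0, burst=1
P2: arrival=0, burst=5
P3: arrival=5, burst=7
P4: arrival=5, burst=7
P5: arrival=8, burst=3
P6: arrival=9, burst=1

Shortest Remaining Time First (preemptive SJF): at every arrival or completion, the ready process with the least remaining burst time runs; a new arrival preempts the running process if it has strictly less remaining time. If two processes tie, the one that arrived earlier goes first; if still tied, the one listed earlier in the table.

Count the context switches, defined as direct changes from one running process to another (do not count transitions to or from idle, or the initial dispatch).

7

Timeline: | P1 0-1 | P2 1-6 | P3 6-8 | P5 8-9 | P6 9-10 | P5 10-12 | P3 12-17 | P4 17-24 |
Completion: P1=1  P2=6  P3=17  P4=24  P5=12  P6=10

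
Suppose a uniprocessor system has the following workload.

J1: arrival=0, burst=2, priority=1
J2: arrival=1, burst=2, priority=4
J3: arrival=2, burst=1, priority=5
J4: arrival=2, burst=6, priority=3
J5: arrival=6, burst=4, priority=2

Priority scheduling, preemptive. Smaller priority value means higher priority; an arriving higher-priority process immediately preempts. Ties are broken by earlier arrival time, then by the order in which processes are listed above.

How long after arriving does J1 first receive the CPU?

0

Schedule: | J1 0-2 | J4 2-6 | J5 6-10 | J4 10-12 | J2 12-14 | J3 14-15 |
Completion: J1=2  J2=14  J3=15  J4=12  J5=10
Response(J1) = first start − arrival = 0 − 0 = 0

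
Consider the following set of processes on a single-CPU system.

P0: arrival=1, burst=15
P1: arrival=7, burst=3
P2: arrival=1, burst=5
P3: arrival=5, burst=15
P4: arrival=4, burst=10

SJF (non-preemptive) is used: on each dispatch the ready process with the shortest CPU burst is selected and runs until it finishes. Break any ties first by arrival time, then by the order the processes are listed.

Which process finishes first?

P2

Schedule: | idle 0-1 | P2 1-6 | P4 6-16 | P1 16-19 | P0 19-34 | P3 34-49 |
Completion: P0=34  P1=19  P2=6  P3=49  P4=16
Finish order: P2 → P4 → P1 → P0 → P3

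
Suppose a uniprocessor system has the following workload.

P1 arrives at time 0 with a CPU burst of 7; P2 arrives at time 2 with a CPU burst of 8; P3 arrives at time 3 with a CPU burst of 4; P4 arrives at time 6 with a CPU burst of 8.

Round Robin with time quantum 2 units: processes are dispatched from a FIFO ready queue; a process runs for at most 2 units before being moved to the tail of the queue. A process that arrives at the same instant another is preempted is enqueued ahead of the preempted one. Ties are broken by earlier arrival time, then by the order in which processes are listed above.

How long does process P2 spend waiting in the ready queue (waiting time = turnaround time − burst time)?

Timeline: | P1 0-2 | P2 2-4 | P1 4-6 | P3 6-8 | P2 8-10 | P4 10-12 | P1 12-14 | P3 14-16 | P2 16-18 | P4 18-20 | P1 20-21 | P2 21-23 | P4 23-27 |
Completion: P1=21  P2=23  P3=16  P4=27
Turnaround (C−A): P1=21  P2=21  P3=13  P4=21
Waiting(P2) = turnaround − burst = 21 − 8 = 13

13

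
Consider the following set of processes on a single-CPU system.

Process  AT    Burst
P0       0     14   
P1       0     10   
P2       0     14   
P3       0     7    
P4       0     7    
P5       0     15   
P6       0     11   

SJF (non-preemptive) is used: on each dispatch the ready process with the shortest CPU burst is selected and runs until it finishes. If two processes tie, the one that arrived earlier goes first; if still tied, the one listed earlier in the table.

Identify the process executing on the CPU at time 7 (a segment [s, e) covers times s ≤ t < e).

P4

Timeline: | P3 0-7 | P4 7-14 | P1 14-24 | P6 24-35 | P0 35-49 | P2 49-63 | P5 63-78 |
Completion: P0=49  P1=24  P2=63  P3=7  P4=14  P5=78  P6=35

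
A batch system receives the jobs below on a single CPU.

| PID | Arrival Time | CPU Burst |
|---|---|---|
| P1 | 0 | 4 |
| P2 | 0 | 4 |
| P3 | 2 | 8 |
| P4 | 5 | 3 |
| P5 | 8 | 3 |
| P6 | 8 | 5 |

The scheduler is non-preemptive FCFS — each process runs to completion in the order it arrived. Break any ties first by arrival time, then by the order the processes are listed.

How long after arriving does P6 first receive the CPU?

Timeline: | P1 0-4 | P2 4-8 | P3 8-16 | P4 16-19 | P5 19-22 | P6 22-27 |
Completion: P1=4  P2=8  P3=16  P4=19  P5=22  P6=27
Response(P6) = first start − arrival = 22 − 8 = 14

14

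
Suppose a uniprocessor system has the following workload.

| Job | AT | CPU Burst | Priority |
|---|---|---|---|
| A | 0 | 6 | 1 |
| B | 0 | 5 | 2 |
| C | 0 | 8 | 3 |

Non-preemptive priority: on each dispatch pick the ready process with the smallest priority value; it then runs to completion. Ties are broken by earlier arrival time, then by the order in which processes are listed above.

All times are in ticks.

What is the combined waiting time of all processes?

Schedule: | A 0-6 | B 6-11 | C 11-19 |
Completion: A=6  B=11  C=19
Waiting = turnaround − burst: A=0, B=6, C=11
Total waiting = 0 + 6 + 11 = 17

17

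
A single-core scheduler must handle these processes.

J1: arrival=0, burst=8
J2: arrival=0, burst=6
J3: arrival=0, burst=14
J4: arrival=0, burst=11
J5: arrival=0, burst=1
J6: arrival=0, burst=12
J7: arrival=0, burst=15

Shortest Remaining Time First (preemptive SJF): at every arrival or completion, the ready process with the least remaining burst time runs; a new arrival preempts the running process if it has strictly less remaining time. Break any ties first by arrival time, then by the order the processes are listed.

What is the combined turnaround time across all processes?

Schedule: | J5 0-1 | J2 1-7 | J1 7-15 | J4 15-26 | J6 26-38 | J3 38-52 | J7 52-67 |
Completion: J1=15  J2=7  J3=52  J4=26  J5=1  J6=38  J7=67
Turnaround = completion − arrival: J1=15, J2=7, J3=52, J4=26, J5=1, J6=38, J7=67
Total turnaround = 15 + 7 + 52 + 26 + 1 + 38 + 67 = 206

206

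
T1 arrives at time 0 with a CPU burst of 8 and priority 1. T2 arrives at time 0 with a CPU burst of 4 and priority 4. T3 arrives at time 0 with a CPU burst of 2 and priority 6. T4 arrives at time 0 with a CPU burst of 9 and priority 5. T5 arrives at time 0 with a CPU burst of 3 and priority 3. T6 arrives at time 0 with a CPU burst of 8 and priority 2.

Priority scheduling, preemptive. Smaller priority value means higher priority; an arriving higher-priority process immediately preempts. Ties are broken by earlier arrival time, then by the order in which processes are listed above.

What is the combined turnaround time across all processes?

132

Schedule: | T1 0-8 | T6 8-16 | T5 16-19 | T2 19-23 | T4 23-32 | T3 32-34 |
Completion: T1=8  T2=23  T3=34  T4=32  T5=19  T6=16
Turnaround (C−A): T1=8  T2=23  T3=34  T4=32  T5=19  T6=16
Turnaround = completion − arrival: T1=8, T2=23, T3=34, T4=32, T5=19, T6=16
Total turnaround = 8 + 23 + 34 + 32 + 19 + 16 = 132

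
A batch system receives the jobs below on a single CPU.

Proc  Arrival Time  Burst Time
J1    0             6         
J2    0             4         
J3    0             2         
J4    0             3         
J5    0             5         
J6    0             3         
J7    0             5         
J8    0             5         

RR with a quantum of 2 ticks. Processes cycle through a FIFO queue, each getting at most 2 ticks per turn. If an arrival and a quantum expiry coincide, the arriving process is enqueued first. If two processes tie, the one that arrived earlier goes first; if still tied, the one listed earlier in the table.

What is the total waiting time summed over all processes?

164

Gantt: | J1 0-2 | J2 2-4 | J3 4-6 | J4 6-8 | J5 8-10 | J6 10-12 | J7 12-14 | J8 14-16 | J1 16-18 | J2 18-20 | J4 20-21 | J5 21-23 | J6 23-24 | J7 24-26 | J8 26-28 | J1 28-30 | J5 30-31 | J7 31-32 | J8 32-33 |
Completion: J1=30  J2=20  J3=6  J4=21  J5=31  J6=24  J7=32  J8=33
Waiting = turnaround − burst: J1=24, J2=16, J3=4, J4=18, J5=26, J6=21, J7=27, J8=28
Total waiting = 24 + 16 + 4 + 18 + 26 + 21 + 27 + 28 = 164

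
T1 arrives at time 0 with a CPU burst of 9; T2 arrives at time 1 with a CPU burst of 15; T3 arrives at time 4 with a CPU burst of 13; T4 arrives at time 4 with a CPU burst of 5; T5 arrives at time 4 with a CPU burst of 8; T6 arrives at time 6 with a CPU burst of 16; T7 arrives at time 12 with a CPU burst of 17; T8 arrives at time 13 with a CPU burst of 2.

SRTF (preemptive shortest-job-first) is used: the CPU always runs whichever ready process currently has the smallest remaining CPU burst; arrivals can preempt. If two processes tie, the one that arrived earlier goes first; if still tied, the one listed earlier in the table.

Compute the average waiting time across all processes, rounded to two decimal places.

22.00

Gantt: | T1 0-9 | T4 9-14 | T8 14-16 | T5 16-24 | T3 24-37 | T2 37-52 | T6 52-68 | T7 68-85 |
Completion: T1=9  T2=52  T3=37  T4=14  T5=24  T6=68  T7=85  T8=16
Turnaround (C−A): T1=9  T2=51  T3=33  T4=10  T5=20  T6=62  T7=73  T8=3
Waiting times: T1=0, T2=36, T3=20, T4=5, T5=12, T6=46, T7=56, T8=1
Average waiting = (0+36+20+5+12+46+56+1) / 8 = 176/8 = 22.00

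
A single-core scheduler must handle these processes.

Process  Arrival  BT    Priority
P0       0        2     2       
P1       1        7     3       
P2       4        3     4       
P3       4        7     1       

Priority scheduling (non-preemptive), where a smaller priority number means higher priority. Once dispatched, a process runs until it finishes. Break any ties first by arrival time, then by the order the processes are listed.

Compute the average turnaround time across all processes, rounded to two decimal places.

9.25

Schedule: | P0 0-2 | P1 2-9 | P3 9-16 | P2 16-19 |
Completion: P0=2  P1=9  P2=19  P3=16
Turnaround (C−A): P0=2  P1=8  P2=15  P3=12
Turnaround times: P0=2, P1=8, P2=15, P3=12
Average turnaround = (2+8+15+12) / 4 = 37/4 = 9.25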